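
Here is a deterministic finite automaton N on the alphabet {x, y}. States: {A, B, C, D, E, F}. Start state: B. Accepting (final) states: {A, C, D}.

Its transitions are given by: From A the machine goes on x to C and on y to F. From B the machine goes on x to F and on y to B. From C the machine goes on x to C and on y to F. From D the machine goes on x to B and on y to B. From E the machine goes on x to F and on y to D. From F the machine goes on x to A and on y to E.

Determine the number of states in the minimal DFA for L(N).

P0 = {A,C,D} | {B,E,F}.
Split {A,C,D} by δ(·,x) → {A,C} and {D}.
Split {B,E,F} by δ(·,x) → {B,E} and {F}.
Split {B,E} by δ(·,y) → {B} and {E}.
No further refinement is possible. Final partition (5 blocks): {A,C} | {B} | {D} | {F} | {E}.

5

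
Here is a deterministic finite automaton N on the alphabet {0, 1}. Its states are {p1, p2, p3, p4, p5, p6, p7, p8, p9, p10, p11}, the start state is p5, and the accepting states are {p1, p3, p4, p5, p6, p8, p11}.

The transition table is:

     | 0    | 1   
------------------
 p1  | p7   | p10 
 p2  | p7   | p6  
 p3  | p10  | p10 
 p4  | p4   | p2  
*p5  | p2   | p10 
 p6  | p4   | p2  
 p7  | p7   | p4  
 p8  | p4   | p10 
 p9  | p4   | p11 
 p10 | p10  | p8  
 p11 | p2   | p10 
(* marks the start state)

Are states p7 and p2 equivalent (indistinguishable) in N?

States {p1,p3,p9,p11} cannot be reached from the start state, so discard them.
Start with accepting vs non-accepting: {p4,p5,p6,p8} | {p2,p7,p10}.
Split {p4,p5,p6,p8} by δ(·,0) → {p4,p6,p8} and {p5}.
No further refinement is possible. Final partition (3 blocks): {p4,p6,p8} | {p2,p7,p10} | {p5}.
p7 and p2 lie in the same block of the stable partition, so they are equivalent — no string distinguishes them.

Yes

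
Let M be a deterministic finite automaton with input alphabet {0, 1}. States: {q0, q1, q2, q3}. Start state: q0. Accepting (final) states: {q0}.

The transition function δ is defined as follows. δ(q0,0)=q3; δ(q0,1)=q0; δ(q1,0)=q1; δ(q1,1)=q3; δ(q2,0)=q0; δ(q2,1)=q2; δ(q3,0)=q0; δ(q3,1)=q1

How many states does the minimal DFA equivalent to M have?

Reachable states from the start: {q0,q1,q3}. Unreachable: {q2} — drop them.
Start with accepting vs non-accepting: {q0} | {q1,q3}.
On input 0, block {q1,q3} splits into {q1} and {q3}.
Stable partition: {q0} | {q1} | {q3} — 3 equivalence classes.

3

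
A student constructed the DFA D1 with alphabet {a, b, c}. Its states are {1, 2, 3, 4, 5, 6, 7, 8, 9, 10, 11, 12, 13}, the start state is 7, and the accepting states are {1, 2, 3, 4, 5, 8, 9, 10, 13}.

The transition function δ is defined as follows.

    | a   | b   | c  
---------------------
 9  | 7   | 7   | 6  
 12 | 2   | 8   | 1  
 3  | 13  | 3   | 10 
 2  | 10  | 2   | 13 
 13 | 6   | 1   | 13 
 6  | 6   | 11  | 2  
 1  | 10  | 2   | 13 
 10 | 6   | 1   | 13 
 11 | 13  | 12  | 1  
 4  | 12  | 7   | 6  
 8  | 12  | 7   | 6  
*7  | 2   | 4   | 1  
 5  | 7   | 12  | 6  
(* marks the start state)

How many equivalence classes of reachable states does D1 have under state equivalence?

6

Reachable states from the start: {1,2,4,6,7,8,10,11,12,13}. Unreachable: {3,5,9} — drop them.
P0 = {1,2,4,8,10,13} | {6,7,11,12}.
On input a, block {1,2,4,8,10,13} splits into {4,8,10,13} and {1,2}.
On input b, block {4,8,10,13} splits into {4,8} and {10,13}.
Split {6,7,11,12} by δ(·,a) → {7,12} and {6} and {11}.
Stable partition: {4,8} | {7,12} | {1,2} | {10,13} | {6} | {11} — 6 equivalence classes.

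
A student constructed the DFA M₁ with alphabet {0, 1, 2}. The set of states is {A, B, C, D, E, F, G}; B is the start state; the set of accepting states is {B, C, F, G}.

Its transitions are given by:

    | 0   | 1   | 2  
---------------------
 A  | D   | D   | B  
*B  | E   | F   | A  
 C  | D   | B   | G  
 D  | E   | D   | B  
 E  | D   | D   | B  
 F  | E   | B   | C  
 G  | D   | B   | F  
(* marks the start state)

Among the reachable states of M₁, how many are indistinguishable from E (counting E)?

3

Every state is reachable, so we keep all 7.
Initial partition by acceptance: {B,C,F,G} | {A,D,E}.
On input 2, block {B,C,F,G} splits into {C,F,G} and {B}.
Stable partition: {C,F,G} | {A,D,E} | {B} — 3 equivalence classes.
The equivalence class containing E is {A,D,E}, of size 3.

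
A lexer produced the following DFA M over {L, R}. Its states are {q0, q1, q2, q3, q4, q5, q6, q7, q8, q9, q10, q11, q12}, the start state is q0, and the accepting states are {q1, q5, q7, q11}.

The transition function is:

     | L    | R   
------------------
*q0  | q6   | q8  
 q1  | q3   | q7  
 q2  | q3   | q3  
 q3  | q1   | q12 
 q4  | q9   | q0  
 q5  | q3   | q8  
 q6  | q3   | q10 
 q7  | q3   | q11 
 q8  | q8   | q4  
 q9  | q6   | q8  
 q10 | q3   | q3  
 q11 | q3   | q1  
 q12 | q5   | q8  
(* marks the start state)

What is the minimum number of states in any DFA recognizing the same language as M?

Reachable states from the start: {q0,q1,q3,q4,q5,q6,q7,q8,q9,q10,q11,q12}. Unreachable: {q2} — drop them.
Start with accepting vs non-accepting: {q1,q5,q7,q11} | {q0,q3,q4,q6,q8,q9,q10,q12}.
On input R, block {q1,q5,q7,q11} splits into {q1,q7,q11} and {q5}.
Split {q0,q3,q4,q6,q8,q9,q10,q12} by δ(·,L) → {q0,q4,q6,q8,q9,q10} and {q3} and {q12}.
On input L, block {q0,q4,q6,q8,q9,q10} splits into {q0,q4,q8,q9} and {q6,q10}.
Refine {q0,q4,q8,q9} on symbol L: members go to different blocks, giving {q0,q9} and {q4,q8}.
On input R, block {q6,q10} splits into {q6} and {q10}.
Refine {q4,q8} on symbol L: members go to different blocks, giving {q4} and {q8}.
Stable partition: {q1,q7,q11} | {q0,q9} | {q5} | {q3} | {q12} | {q6} | {q4} | {q10} | {q8} — 9 equivalence classes.

9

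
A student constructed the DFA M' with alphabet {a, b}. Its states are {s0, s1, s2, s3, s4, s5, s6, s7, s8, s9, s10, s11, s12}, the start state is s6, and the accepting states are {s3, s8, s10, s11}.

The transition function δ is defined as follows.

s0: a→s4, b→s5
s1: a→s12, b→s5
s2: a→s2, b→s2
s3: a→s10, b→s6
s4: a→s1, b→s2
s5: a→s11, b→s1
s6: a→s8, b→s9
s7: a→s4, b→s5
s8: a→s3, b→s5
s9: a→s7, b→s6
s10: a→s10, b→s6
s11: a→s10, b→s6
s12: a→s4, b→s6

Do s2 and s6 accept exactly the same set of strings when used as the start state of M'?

No

First remove the unreachable states {s0}; 12 states remain.
Start with accepting vs non-accepting: {s3,s8,s10,s11} | {s1,s2,s4,s5,s6,s7,s9,s12}.
On input a, block {s1,s2,s4,s5,s6,s7,s9,s12} splits into {s1,s2,s4,s7,s9,s12} and {s5,s6}.
Refine {s1,s2,s4,s7,s9,s12} on symbol b: members go to different blocks, giving {s1,s7,s9,s12} and {s2,s4}.
Refine {s1,s7,s9,s12} on symbol a: members go to different blocks, giving {s1,s9} and {s7,s12}.
Split {s2,s4} by δ(·,a) → {s2} and {s4}.
No further refinement is possible. Final partition (6 blocks): {s3,s8,s10,s11} | {s1,s9} | {s5,s6} | {s2} | {s7,s12} | {s4}.
s2 and s6 end up in different blocks, so they are distinguishable. For instance, the string 'a' is accepted from only s6.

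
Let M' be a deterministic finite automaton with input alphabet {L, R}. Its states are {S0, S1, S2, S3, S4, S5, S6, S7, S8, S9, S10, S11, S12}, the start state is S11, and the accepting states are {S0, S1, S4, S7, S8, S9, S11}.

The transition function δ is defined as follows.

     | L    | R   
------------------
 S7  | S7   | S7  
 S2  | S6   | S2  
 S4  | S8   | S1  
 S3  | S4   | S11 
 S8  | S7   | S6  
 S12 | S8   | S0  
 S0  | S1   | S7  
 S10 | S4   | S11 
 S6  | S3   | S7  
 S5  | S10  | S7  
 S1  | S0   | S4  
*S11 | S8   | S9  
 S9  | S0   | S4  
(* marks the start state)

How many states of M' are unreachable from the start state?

BFS from S11 reaches {S0, S1, S3, S4, S6, S7, S8, S9, S11}; the 4 state(s) S2, S5, S10, S12 are never visited.

4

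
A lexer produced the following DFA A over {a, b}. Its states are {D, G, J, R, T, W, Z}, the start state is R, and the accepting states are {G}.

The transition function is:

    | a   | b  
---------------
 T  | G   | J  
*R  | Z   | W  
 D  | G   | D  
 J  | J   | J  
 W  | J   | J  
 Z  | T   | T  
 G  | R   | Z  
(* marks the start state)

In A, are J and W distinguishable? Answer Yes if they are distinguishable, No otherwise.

No

States {D} cannot be reached from the start state, so discard them.
P0 = {G} | {J,R,T,W,Z}.
On input a, block {J,R,T,W,Z} splits into {J,R,W,Z} and {T}.
Split {J,R,W,Z} by δ(·,a) → {J,R,W} and {Z}.
Refine {J,R,W} on symbol a: members go to different blocks, giving {J,W} and {R}.
No further refinement is possible. Final partition (5 blocks): {G} | {J,W} | {T} | {Z} | {R}.
J and W lie in the same block of the stable partition, so they are equivalent — no string distinguishes them.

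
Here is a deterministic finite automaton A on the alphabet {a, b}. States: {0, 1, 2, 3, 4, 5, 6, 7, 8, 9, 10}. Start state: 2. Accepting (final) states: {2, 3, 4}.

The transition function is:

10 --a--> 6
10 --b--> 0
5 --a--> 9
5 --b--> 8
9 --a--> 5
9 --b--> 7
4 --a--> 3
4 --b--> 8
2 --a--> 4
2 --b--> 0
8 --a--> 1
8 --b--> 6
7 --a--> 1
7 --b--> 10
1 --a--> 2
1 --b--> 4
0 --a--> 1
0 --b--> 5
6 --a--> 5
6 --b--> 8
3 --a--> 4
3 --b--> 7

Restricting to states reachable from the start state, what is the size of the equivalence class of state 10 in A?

4

All states are reachable from the start state.
Initial partition by acceptance: {2,3,4} | {0,1,5,6,7,8,9,10}.
On input a, block {0,1,5,6,7,8,9,10} splits into {0,5,6,7,8,9,10} and {1}.
Refine {0,5,6,7,8,9,10} on symbol a: members go to different blocks, giving {5,6,9,10} and {0,7,8}.
Stable partition: {2,3,4} | {5,6,9,10} | {1} | {0,7,8} — 4 equivalence classes.
The equivalence class containing 10 is {5,6,9,10}, of size 4.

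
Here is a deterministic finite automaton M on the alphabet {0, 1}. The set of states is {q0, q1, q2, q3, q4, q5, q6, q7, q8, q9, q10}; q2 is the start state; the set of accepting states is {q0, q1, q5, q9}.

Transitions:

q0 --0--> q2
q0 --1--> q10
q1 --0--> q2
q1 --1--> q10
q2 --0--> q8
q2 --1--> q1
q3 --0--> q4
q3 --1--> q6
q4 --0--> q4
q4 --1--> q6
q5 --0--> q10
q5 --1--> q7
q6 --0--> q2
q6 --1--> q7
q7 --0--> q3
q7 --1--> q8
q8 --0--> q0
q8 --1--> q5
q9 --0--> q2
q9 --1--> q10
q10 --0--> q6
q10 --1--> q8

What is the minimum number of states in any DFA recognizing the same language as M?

8

States {q9} cannot be reached from the start state, so discard them.
Start with accepting vs non-accepting: {q0,q1,q5} | {q2,q3,q4,q6,q7,q8,q10}.
Refine {q2,q3,q4,q6,q7,q8,q10} on symbol 0: members go to different blocks, giving {q2,q3,q4,q6,q7,q10} and {q8}.
Split {q2,q3,q4,q6,q7,q10} by δ(·,0) → {q3,q4,q6,q7,q10} and {q2}.
On input 0, block {q0,q1,q5} splits into {q0,q1} and {q5}.
On input 0, block {q3,q4,q6,q7,q10} splits into {q3,q4,q7,q10} and {q6}.
Refine {q3,q4,q7,q10} on symbol 0: members go to different blocks, giving {q3,q4,q7} and {q10}.
Split {q3,q4,q7} by δ(·,1) → {q3,q4} and {q7}.
The partition is now stable with 8 blocks: {q0,q1} | {q3,q4} | {q8} | {q2} | {q5} | {q6} | {q10} | {q7}.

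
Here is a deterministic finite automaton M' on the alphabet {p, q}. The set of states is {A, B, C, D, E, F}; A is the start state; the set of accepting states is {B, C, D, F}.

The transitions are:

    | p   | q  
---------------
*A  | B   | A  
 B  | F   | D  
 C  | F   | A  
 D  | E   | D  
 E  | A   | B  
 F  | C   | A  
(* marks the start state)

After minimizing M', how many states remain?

5

Start with accepting vs non-accepting: {B,C,D,F} | {A,E}.
On input p, block {B,C,D,F} splits into {B,C,F} and {D}.
Split {B,C,F} by δ(·,q) → {C,F} and {B}.
On input p, block {A,E} splits into {A} and {E}.
No further refinement is possible. Final partition (5 blocks): {C,F} | {A} | {D} | {B} | {E}.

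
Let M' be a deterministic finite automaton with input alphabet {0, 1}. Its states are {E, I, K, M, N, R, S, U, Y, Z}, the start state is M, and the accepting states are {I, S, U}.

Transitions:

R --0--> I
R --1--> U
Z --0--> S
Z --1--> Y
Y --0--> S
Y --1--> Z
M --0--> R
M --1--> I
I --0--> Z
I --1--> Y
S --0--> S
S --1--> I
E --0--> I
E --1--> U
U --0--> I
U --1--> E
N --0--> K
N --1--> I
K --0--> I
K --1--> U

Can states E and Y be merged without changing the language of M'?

Reachable states from the start: {E,I,M,R,S,U,Y,Z}. Unreachable: {K,N} — drop them.
Start with accepting vs non-accepting: {I,S,U} | {E,M,R,Y,Z}.
On input 0, block {I,S,U} splits into {S,U} and {I}.
Refine {S,U} on symbol 0: members go to different blocks, giving {S} and {U}.
Split {E,M,R,Y,Z} by δ(·,0) → {Y,Z} and {E,R} and {M}.
The partition is now stable with 6 blocks: {S} | {Y,Z} | {I} | {U} | {E,R} | {M}.
E and Y end up in different blocks, so they are distinguishable. For instance, the string '1' is accepted from only E.

No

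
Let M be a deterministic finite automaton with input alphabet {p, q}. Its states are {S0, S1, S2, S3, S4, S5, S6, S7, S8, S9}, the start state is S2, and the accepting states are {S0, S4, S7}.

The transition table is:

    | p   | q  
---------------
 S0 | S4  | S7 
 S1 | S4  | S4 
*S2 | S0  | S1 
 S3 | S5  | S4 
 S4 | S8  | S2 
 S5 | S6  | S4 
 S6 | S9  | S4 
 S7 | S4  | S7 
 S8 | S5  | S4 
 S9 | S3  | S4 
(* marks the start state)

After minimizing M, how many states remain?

5

Every state is reachable, so we keep all 10.
P0 = {S0,S4,S7} | {S1,S2,S3,S5,S6,S8,S9}.
On input p, block {S0,S4,S7} splits into {S0,S7} and {S4}.
Split {S1,S2,S3,S5,S6,S8,S9} by δ(·,p) → {S3,S5,S6,S8,S9} and {S1} and {S2}.
The partition is now stable with 5 blocks: {S0,S7} | {S3,S5,S6,S8,S9} | {S4} | {S1} | {S2}.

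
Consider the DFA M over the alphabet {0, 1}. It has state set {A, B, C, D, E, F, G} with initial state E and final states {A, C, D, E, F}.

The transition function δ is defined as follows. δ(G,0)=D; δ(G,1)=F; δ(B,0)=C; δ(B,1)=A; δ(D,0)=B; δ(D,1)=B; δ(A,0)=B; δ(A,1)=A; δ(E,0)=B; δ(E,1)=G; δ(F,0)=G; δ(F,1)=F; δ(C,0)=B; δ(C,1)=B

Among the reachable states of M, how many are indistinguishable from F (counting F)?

2

All states are reachable from the start state.
Start with accepting vs non-accepting: {A,C,D,E,F} | {B,G}.
Split {A,C,D,E,F} by δ(·,1) → {C,D,E} and {A,F}.
No further refinement is possible. Final partition (3 blocks): {C,D,E} | {B,G} | {A,F}.
The equivalence class containing F is {A,F}, of size 2.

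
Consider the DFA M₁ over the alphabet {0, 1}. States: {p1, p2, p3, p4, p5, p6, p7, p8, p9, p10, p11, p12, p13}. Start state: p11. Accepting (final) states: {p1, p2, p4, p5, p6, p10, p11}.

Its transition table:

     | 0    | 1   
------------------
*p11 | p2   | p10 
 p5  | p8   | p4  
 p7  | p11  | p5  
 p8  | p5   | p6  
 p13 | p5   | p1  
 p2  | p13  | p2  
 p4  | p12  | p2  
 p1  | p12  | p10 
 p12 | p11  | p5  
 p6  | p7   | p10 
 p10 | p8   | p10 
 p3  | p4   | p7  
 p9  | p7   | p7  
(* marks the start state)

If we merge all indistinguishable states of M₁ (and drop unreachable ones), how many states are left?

6

First remove the unreachable states {p3,p9}; 11 states remain.
Start with accepting vs non-accepting: {p1,p2,p4,p5,p6,p10,p11} | {p7,p8,p12,p13}.
Refine {p1,p2,p4,p5,p6,p10,p11} on symbol 0: members go to different blocks, giving {p1,p2,p4,p5,p6,p10} and {p11}.
Split {p7,p8,p12,p13} by δ(·,0) → {p7,p12} and {p8,p13}.
Refine {p1,p2,p4,p5,p6,p10} on symbol 0: members go to different blocks, giving {p1,p4,p6} and {p2,p5,p10}.
On input 1, block {p2,p5,p10} splits into {p2,p10} and {p5}.
The partition is now stable with 6 blocks: {p1,p4,p6} | {p7,p12} | {p11} | {p8,p13} | {p2,p10} | {p5}.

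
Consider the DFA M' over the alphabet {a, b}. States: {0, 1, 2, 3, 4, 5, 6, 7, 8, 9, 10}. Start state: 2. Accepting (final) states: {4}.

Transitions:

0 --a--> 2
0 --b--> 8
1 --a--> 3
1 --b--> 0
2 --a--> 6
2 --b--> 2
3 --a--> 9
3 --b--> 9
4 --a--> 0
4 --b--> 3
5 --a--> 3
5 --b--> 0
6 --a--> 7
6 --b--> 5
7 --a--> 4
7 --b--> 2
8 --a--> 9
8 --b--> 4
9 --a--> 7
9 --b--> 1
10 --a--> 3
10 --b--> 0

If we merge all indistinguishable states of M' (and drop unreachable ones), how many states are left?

8

First remove the unreachable states {10}; 10 states remain.
P0 = {4} | {0,1,2,3,5,6,7,8,9}.
Refine {0,1,2,3,5,6,7,8,9} on symbol a: members go to different blocks, giving {0,1,2,3,5,6,8,9} and {7}.
Split {0,1,2,3,5,6,8,9} by δ(·,a) → {0,1,2,3,5,8} and {6,9}.
Refine {0,1,2,3,5,8} on symbol a: members go to different blocks, giving {0,1,5} and {2,3,8}.
Split {0,1,5} by δ(·,b) → {1,5} and {0}.
Split {2,3,8} by δ(·,b) → {2} and {3} and {8}.
Stable partition: {4} | {1,5} | {7} | {6,9} | {2} | {0} | {3} | {8} — 8 equivalence classes.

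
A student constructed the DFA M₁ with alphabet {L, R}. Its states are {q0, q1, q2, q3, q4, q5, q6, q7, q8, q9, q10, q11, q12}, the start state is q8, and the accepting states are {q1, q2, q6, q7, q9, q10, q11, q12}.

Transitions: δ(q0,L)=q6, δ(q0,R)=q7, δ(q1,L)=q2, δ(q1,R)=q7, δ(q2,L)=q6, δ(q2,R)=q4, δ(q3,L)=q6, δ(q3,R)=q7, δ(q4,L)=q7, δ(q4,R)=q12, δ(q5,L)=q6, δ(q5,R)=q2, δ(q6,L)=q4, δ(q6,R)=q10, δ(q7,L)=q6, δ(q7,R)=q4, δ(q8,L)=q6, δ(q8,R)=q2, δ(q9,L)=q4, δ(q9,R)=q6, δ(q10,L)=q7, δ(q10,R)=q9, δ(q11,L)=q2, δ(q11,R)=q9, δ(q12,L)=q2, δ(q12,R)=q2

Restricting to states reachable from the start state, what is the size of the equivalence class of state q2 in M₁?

First remove the unreachable states {q0,q1,q3,q5,q11}; 8 states remain.
P0 = {q2,q6,q7,q9,q10,q12} | {q4,q8}.
Split {q2,q6,q7,q9,q10,q12} by δ(·,L) → {q2,q7,q10,q12} and {q6,q9}.
On input L, block {q2,q7,q10,q12} splits into {q2,q7} and {q10,q12}.
Split {q4,q8} by δ(·,L) → {q4} and {q8}.
Split {q6,q9} by δ(·,R) → {q6} and {q9}.
Split {q10,q12} by δ(·,R) → {q10} and {q12}.
Stable partition: {q2,q7} | {q4} | {q6} | {q10} | {q8} | {q9} | {q12} — 7 equivalence classes.
State q2 belongs to the block {q2,q7}, which has 2 states.

2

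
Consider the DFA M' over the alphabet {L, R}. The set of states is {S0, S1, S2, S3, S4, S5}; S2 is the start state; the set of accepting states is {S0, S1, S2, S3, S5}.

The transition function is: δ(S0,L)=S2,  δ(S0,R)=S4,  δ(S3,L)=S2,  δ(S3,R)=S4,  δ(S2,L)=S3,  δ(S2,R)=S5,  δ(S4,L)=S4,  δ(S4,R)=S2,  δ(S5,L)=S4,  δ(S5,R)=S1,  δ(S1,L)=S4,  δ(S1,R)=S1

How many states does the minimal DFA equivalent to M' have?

States {S0} cannot be reached from the start state, so discard them.
Start with accepting vs non-accepting: {S1,S2,S3,S5} | {S4}.
Split {S1,S2,S3,S5} by δ(·,L) → {S1,S5} and {S2,S3}.
On input R, block {S2,S3} splits into {S2} and {S3}.
Stable partition: {S1,S5} | {S4} | {S2} | {S3} — 4 equivalence classes.

4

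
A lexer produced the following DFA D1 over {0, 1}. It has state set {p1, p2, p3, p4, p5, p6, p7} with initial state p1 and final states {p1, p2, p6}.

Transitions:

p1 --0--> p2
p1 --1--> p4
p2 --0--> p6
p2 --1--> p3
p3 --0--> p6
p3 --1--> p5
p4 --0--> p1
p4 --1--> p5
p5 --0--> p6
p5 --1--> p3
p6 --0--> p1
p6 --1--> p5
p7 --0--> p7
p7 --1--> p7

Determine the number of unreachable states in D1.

1

No path from p1 leads to p7; the other 6 states are all reachable.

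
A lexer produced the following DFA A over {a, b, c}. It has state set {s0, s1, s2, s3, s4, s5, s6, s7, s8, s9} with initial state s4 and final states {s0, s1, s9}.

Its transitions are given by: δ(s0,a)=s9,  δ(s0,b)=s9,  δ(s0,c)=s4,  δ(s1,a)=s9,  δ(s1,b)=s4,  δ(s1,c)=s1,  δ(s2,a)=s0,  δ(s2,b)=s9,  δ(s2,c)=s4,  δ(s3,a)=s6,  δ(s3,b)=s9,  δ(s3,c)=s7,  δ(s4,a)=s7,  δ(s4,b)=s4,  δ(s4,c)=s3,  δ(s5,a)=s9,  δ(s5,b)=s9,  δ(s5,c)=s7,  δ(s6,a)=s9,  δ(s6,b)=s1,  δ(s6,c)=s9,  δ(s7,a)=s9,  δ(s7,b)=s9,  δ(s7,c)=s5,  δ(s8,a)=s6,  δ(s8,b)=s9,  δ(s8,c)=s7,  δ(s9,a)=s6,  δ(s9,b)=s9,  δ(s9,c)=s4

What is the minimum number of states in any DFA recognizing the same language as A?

6

States {s0,s2,s8} cannot be reached from the start state, so discard them.
P0 = {s1,s9} | {s3,s4,s5,s6,s7}.
Split {s1,s9} by δ(·,a) → {s1} and {s9}.
On input a, block {s3,s4,s5,s6,s7} splits into {s5,s6,s7} and {s3,s4}.
On input b, block {s5,s6,s7} splits into {s5,s7} and {s6}.
Split {s3,s4} by δ(·,a) → {s3} and {s4}.
Stable partition: {s1} | {s5,s7} | {s9} | {s3} | {s6} | {s4} — 6 equivalence classes.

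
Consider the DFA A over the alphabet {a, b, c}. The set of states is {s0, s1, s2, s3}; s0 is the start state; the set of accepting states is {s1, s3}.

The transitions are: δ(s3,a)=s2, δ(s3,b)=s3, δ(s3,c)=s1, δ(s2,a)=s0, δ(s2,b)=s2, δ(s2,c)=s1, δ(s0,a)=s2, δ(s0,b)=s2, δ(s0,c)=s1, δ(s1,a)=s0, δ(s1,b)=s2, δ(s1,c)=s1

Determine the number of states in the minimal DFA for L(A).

2

States {s3} cannot be reached from the start state, so discard them.
P0 = {s1} | {s0,s2}.
Stable partition: {s1} | {s0,s2} — 2 equivalence classes.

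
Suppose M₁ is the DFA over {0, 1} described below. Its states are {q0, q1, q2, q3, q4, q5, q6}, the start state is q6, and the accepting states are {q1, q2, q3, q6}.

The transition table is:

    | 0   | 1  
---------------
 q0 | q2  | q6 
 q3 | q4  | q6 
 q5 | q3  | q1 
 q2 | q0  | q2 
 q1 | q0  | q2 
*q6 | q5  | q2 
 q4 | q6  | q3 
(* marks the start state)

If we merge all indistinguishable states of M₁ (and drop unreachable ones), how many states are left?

2

Every state is reachable, so we keep all 7.
Start with accepting vs non-accepting: {q1,q2,q3,q6} | {q0,q4,q5}.
Stable partition: {q1,q2,q3,q6} | {q0,q4,q5} — 2 equivalence classes.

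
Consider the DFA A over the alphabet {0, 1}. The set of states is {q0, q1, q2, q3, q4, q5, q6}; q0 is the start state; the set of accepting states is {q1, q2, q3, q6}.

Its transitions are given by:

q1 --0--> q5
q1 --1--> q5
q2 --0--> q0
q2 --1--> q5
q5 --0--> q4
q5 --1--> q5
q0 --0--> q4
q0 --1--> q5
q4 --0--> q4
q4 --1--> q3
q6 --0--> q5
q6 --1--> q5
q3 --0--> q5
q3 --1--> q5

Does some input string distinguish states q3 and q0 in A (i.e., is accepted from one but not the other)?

Yes

States {q1,q2,q6} cannot be reached from the start state, so discard them.
Initial partition by acceptance: {q3} | {q0,q4,q5}.
Split {q0,q4,q5} by δ(·,1) → {q0,q5} and {q4}.
Stable partition: {q3} | {q0,q5} | {q4} — 3 equivalence classes.
q3 and q0 end up in different blocks, so they are distinguishable. For instance, the string 'ε' is accepted from only q3.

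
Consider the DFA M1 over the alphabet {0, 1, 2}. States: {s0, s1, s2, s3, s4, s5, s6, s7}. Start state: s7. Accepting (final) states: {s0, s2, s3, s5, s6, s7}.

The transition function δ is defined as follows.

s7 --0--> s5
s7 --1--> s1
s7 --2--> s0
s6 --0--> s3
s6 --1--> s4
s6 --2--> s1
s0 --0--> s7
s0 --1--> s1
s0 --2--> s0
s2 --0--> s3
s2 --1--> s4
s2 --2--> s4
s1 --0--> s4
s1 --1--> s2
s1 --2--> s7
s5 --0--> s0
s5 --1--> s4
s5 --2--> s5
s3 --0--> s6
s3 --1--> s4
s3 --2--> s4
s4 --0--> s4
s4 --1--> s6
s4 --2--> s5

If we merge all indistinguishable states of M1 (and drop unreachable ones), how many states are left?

3

Every state is reachable, so we keep all 8.
Start with accepting vs non-accepting: {s0,s2,s3,s5,s6,s7} | {s1,s4}.
On input 2, block {s0,s2,s3,s5,s6,s7} splits into {s0,s5,s7} and {s2,s3,s6}.
The partition is now stable with 3 blocks: {s0,s5,s7} | {s1,s4} | {s2,s3,s6}.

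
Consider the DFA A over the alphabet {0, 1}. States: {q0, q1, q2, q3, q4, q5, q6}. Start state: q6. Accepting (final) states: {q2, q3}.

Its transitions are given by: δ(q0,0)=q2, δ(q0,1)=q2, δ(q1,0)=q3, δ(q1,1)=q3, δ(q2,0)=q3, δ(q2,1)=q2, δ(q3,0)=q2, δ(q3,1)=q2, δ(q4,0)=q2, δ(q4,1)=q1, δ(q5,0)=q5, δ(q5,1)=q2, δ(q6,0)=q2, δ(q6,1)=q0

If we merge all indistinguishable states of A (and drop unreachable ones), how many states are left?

States {q1,q4,q5} cannot be reached from the start state, so discard them.
Initial partition by acceptance: {q2,q3} | {q0,q6}.
Split {q0,q6} by δ(·,1) → {q0} and {q6}.
Stable partition: {q2,q3} | {q0} | {q6} — 3 equivalence classes.

3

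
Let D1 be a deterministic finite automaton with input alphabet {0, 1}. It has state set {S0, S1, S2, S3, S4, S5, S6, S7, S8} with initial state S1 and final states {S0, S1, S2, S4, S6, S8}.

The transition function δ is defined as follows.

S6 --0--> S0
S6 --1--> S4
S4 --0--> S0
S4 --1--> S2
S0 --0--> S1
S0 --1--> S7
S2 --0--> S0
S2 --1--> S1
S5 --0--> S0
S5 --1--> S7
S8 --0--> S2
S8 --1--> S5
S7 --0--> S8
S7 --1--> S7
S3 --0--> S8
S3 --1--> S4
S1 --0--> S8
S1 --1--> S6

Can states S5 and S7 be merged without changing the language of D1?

States {S3} cannot be reached from the start state, so discard them.
Initial partition by acceptance: {S0,S1,S2,S4,S6,S8} | {S5,S7}.
Refine {S0,S1,S2,S4,S6,S8} on symbol 1: members go to different blocks, giving {S1,S2,S4,S6} and {S0,S8}.
Stable partition: {S1,S2,S4,S6} | {S5,S7} | {S0,S8} — 3 equivalence classes.
S5 and S7 lie in the same block of the stable partition, so they are equivalent — no string distinguishes them.

Yes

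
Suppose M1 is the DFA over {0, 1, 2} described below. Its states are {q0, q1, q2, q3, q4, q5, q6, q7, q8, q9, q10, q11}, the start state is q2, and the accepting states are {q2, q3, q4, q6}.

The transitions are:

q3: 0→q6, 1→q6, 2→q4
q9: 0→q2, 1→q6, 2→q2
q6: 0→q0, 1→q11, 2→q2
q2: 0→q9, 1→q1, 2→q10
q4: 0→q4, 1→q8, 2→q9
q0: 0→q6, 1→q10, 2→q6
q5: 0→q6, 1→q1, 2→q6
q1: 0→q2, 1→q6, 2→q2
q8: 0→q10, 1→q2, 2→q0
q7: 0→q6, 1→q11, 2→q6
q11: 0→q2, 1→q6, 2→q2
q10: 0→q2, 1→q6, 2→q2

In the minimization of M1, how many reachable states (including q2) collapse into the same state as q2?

1

Reachable states from the start: {q0,q1,q2,q6,q9,q10,q11}. Unreachable: {q3,q4,q5,q7,q8} — drop them.
Start with accepting vs non-accepting: {q2,q6} | {q0,q1,q9,q10,q11}.
On input 2, block {q2,q6} splits into {q2} and {q6}.
On input 0, block {q0,q1,q9,q10,q11} splits into {q1,q9,q10,q11} and {q0}.
Stable partition: {q2} | {q1,q9,q10,q11} | {q6} | {q0} — 4 equivalence classes.
The equivalence class containing q2 is {q2}, of size 1.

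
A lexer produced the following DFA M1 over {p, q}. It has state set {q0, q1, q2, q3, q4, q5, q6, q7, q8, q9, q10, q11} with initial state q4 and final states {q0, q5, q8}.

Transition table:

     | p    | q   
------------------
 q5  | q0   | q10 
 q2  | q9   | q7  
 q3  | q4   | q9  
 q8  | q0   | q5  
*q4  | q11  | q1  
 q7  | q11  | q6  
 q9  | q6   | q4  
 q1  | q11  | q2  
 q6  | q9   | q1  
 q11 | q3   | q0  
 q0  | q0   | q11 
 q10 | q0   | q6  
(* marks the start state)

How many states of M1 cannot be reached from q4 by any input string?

3

No path from q4 leads to q5, q8, q10; the other 9 states are all reachable.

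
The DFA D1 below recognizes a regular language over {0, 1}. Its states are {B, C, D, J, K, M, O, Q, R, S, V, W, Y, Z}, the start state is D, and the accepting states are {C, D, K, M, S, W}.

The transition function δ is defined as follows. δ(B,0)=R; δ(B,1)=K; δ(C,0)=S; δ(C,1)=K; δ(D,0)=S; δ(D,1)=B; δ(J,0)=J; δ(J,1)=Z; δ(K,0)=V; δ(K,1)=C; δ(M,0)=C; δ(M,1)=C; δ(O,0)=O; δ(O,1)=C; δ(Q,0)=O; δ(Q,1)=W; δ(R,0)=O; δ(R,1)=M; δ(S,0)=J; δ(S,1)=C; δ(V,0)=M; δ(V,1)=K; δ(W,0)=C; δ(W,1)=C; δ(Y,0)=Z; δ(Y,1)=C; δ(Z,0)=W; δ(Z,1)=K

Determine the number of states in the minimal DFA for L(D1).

10

First remove the unreachable states {Q,Y}; 12 states remain.
P0 = {C,D,K,M,S,W} | {B,J,O,R,V,Z}.
Refine {C,D,K,M,S,W} on symbol 0: members go to different blocks, giving {C,D,M,W} and {K,S}.
On input 0, block {C,D,M,W} splits into {C,D} and {M,W}.
Refine {C,D} on symbol 1: members go to different blocks, giving {C} and {D}.
Split {B,J,O,R,V,Z} by δ(·,0) → {B,J,O,R} and {V,Z}.
Refine {B,J,O,R} on symbol 1: members go to different blocks, giving {R} and {J} and {O} and {B}.
Split {K,S} by δ(·,0) → {K} and {S}.
Stable partition: {C} | {R} | {K} | {M,W} | {D} | {V,Z} | {J} | {O} | {B} | {S} — 10 equivalence classes.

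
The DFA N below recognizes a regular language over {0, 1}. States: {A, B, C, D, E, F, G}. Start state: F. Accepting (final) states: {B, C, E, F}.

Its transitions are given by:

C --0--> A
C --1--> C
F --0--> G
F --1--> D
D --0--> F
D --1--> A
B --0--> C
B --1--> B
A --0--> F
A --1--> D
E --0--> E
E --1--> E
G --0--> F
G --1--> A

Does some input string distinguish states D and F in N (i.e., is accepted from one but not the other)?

Yes

States {B,C,E} cannot be reached from the start state, so discard them.
Initial partition by acceptance: {F} | {A,D,G}.
Stable partition: {F} | {A,D,G} — 2 equivalence classes.
D and F end up in different blocks, so they are distinguishable. For instance, the string 'ε' is accepted from only F.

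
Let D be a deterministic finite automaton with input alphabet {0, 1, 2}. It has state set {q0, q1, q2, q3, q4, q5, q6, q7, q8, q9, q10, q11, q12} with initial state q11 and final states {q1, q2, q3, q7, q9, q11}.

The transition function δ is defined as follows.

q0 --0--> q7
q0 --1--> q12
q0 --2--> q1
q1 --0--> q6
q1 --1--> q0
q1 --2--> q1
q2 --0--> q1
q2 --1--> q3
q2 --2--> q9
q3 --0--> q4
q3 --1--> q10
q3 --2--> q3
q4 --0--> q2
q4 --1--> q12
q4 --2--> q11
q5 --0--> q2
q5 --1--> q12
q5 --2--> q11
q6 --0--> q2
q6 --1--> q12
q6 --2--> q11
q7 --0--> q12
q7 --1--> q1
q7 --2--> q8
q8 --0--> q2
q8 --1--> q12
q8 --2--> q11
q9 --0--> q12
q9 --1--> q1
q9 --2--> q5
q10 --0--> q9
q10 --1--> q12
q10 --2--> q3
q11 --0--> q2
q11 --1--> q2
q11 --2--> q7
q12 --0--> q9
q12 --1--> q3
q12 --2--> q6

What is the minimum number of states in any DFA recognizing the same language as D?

7

Start with accepting vs non-accepting: {q1,q2,q3,q7,q9,q11} | {q0,q4,q5,q6,q8,q10,q12}.
Refine {q1,q2,q3,q7,q9,q11} on symbol 0: members go to different blocks, giving {q1,q3,q7,q9} and {q2,q11}.
On input 1, block {q1,q3,q7,q9} splits into {q1,q3} and {q7,q9}.
Split {q0,q4,q5,q6,q8,q10,q12} by δ(·,0) → {q4,q5,q6,q8} and {q0,q10,q12}.
Refine {q2,q11} on symbol 0: members go to different blocks, giving {q2} and {q11}.
Refine {q0,q10,q12} on symbol 1: members go to different blocks, giving {q0,q10} and {q12}.
No further refinement is possible. Final partition (7 blocks): {q1,q3} | {q4,q5,q6,q8} | {q2} | {q7,q9} | {q0,q10} | {q11} | {q12}.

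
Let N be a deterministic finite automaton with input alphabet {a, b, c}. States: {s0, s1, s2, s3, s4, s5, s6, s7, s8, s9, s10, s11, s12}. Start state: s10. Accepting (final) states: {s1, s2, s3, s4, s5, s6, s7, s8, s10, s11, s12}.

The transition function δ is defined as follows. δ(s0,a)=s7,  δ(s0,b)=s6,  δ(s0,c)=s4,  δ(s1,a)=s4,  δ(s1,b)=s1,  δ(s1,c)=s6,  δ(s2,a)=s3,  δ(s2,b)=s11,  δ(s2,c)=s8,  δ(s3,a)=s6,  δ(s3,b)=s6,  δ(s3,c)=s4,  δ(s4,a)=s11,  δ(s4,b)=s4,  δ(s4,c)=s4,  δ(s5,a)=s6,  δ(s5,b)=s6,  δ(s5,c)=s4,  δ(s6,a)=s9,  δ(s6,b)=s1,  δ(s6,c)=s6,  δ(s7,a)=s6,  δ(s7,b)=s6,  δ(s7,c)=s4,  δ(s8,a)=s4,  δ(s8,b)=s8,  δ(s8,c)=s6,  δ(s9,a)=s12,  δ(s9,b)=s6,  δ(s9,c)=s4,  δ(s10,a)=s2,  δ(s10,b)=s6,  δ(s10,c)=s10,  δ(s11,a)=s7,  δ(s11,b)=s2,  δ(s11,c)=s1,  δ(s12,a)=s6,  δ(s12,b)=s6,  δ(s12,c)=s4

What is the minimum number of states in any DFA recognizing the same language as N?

7

States {s0,s5} cannot be reached from the start state, so discard them.
P0 = {s1,s2,s3,s4,s6,s7,s8,s10,s11,s12} | {s9}.
On input a, block {s1,s2,s3,s4,s6,s7,s8,s10,s11,s12} splits into {s1,s2,s3,s4,s7,s8,s10,s11,s12} and {s6}.
Split {s1,s2,s3,s4,s7,s8,s10,s11,s12} by δ(·,a) → {s1,s2,s4,s8,s10,s11} and {s3,s7,s12}.
Split {s1,s2,s4,s8,s10,s11} by δ(·,a) → {s1,s4,s8,s10} and {s2,s11}.
Refine {s1,s4,s8,s10} on symbol a: members go to different blocks, giving {s1,s8} and {s4,s10}.
Split {s4,s10} by δ(·,b) → {s4} and {s10}.
No further refinement is possible. Final partition (7 blocks): {s1,s8} | {s9} | {s6} | {s3,s7,s12} | {s2,s11} | {s4} | {s10}.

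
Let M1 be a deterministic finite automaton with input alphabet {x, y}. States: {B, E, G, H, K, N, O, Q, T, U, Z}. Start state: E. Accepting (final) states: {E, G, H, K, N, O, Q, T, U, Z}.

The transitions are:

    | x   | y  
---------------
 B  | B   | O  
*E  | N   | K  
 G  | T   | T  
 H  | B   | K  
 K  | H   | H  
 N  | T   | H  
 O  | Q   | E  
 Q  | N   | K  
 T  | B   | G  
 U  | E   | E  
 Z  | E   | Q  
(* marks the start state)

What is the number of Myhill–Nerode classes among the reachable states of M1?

First remove the unreachable states {U,Z}; 9 states remain.
Start with accepting vs non-accepting: {E,G,H,K,N,O,Q,T} | {B}.
Split {E,G,H,K,N,O,Q,T} by δ(·,x) → {E,G,K,N,O,Q} and {H,T}.
Refine {E,G,K,N,O,Q} on symbol x: members go to different blocks, giving {G,K,N} and {E,O,Q}.
On input x, block {E,O,Q} splits into {E,Q} and {O}.
No further refinement is possible. Final partition (5 blocks): {G,K,N} | {B} | {H,T} | {E,Q} | {O}.

5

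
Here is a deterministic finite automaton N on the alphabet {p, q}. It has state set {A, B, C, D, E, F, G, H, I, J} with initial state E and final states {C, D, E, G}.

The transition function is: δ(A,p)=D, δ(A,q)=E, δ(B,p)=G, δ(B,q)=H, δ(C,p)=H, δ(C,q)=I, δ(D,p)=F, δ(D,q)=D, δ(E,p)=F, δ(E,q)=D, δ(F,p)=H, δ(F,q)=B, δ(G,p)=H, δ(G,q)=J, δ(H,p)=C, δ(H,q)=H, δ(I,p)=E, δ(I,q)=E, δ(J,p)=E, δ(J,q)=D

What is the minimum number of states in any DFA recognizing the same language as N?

States {A} cannot be reached from the start state, so discard them.
Start with accepting vs non-accepting: {C,D,E,G} | {B,F,H,I,J}.
On input q, block {C,D,E,G} splits into {C,G} and {D,E}.
Refine {B,F,H,I,J} on symbol p: members go to different blocks, giving {B,H} and {I,J} and {F}.
Stable partition: {C,G} | {B,H} | {D,E} | {I,J} | {F} — 5 equivalence classes.

5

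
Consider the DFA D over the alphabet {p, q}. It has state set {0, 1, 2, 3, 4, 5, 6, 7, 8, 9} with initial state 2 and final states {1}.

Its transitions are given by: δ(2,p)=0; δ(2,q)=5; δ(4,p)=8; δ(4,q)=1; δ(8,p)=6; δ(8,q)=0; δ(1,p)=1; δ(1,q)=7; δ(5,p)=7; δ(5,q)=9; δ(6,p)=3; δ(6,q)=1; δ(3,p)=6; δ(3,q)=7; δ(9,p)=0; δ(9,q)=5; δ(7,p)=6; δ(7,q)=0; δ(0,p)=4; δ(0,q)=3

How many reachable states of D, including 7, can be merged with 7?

Start with accepting vs non-accepting: {1} | {0,2,3,4,5,6,7,8,9}.
Split {0,2,3,4,5,6,7,8,9} by δ(·,q) → {0,2,3,5,7,8,9} and {4,6}.
Refine {0,2,3,5,7,8,9} on symbol p: members go to different blocks, giving {0,3,7,8} and {2,5,9}.
The partition is now stable with 4 blocks: {1} | {0,3,7,8} | {4,6} | {2,5,9}.
The equivalence class containing 7 is {0,3,7,8}, of size 4.

4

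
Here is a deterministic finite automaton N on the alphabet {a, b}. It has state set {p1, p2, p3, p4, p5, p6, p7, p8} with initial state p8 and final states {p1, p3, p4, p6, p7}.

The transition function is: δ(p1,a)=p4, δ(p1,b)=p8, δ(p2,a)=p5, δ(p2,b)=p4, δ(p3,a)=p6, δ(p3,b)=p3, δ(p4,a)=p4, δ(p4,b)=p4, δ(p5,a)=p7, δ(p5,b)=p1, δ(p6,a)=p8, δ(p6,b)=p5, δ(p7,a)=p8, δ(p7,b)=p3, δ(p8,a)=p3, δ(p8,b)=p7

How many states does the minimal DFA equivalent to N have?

First remove the unreachable states {p2}; 7 states remain.
P0 = {p1,p3,p4,p6,p7} | {p5,p8}.
Refine {p1,p3,p4,p6,p7} on symbol a: members go to different blocks, giving {p1,p3,p4} and {p6,p7}.
Refine {p1,p3,p4} on symbol a: members go to different blocks, giving {p1,p4} and {p3}.
Split {p1,p4} by δ(·,b) → {p1} and {p4}.
On input a, block {p5,p8} splits into {p5} and {p8}.
Refine {p6,p7} on symbol b: members go to different blocks, giving {p6} and {p7}.
The partition is now stable with 7 blocks: {p1} | {p5} | {p6} | {p3} | {p4} | {p8} | {p7}.

7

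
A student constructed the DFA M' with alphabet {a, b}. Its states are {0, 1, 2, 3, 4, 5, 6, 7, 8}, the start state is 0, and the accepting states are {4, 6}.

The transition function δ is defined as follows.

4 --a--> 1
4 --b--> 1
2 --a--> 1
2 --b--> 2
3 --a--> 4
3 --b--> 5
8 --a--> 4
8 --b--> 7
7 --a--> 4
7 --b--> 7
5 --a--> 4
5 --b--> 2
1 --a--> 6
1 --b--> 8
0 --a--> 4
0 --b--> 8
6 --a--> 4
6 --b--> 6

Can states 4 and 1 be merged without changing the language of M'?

No

States {2,3,5} cannot be reached from the start state, so discard them.
P0 = {4,6} | {0,1,7,8}.
Refine {4,6} on symbol a: members go to different blocks, giving {4} and {6}.
Split {0,1,7,8} by δ(·,a) → {0,7,8} and {1}.
Stable partition: {4} | {0,7,8} | {6} | {1} — 4 equivalence classes.
4 and 1 end up in different blocks, so they are distinguishable. For instance, the string 'ε' is accepted from only 4.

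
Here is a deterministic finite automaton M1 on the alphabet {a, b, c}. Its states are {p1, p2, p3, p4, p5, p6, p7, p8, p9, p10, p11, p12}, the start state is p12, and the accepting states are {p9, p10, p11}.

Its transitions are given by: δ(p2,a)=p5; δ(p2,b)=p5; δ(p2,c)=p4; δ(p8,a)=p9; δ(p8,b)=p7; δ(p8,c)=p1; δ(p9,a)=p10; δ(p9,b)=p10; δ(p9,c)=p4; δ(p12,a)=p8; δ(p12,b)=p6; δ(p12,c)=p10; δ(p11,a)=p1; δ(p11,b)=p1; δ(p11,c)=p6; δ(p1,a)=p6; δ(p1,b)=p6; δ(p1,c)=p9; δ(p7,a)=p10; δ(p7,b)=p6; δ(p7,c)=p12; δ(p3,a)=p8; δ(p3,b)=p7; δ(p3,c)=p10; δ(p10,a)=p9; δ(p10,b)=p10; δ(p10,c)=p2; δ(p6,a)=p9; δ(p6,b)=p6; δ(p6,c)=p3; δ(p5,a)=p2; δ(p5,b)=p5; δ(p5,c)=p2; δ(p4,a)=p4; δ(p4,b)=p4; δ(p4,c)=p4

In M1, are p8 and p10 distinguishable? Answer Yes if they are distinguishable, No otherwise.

First remove the unreachable states {p11}; 11 states remain.
Initial partition by acceptance: {p9,p10} | {p1,p2,p3,p4,p5,p6,p7,p8,p12}.
Refine {p1,p2,p3,p4,p5,p6,p7,p8,p12} on symbol a: members go to different blocks, giving {p1,p2,p3,p4,p5,p12} and {p6,p7,p8}.
Refine {p1,p2,p3,p4,p5,p12} on symbol a: members go to different blocks, giving {p1,p3,p12} and {p2,p4,p5}.
Stable partition: {p9,p10} | {p1,p3,p12} | {p6,p7,p8} | {p2,p4,p5} — 4 equivalence classes.
p8 and p10 end up in different blocks, so they are distinguishable. For instance, the string 'ε' is accepted from only p10.

Yes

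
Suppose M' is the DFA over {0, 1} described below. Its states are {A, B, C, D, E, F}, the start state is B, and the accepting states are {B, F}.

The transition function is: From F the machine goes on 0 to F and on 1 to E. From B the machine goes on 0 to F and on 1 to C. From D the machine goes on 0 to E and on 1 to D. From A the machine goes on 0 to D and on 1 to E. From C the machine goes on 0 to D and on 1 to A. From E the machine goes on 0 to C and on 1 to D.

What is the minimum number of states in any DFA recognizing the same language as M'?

P0 = {B,F} | {A,C,D,E}.
The partition is now stable with 2 blocks: {B,F} | {A,C,D,E}.

2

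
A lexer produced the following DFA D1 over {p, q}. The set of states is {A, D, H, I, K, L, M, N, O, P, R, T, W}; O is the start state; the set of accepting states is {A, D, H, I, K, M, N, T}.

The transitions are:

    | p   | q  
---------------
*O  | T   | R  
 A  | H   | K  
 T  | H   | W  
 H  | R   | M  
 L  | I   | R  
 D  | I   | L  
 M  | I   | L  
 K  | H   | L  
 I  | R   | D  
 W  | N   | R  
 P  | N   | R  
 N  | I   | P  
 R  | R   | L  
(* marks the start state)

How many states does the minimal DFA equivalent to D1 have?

Reachable states from the start: {D,H,I,L,M,N,O,P,R,T,W}. Unreachable: {A,K} — drop them.
Initial partition by acceptance: {D,H,I,M,N,T} | {L,O,P,R,W}.
Refine {D,H,I,M,N,T} on symbol p: members go to different blocks, giving {D,M,N,T} and {H,I}.
Split {L,O,P,R,W} by δ(·,p) → {O,P,W} and {L} and {R}.
On input q, block {D,M,N,T} splits into {D,M} and {N,T}.
Stable partition: {D,M} | {O,P,W} | {H,I} | {L} | {R} | {N,T} — 6 equivalence classes.

6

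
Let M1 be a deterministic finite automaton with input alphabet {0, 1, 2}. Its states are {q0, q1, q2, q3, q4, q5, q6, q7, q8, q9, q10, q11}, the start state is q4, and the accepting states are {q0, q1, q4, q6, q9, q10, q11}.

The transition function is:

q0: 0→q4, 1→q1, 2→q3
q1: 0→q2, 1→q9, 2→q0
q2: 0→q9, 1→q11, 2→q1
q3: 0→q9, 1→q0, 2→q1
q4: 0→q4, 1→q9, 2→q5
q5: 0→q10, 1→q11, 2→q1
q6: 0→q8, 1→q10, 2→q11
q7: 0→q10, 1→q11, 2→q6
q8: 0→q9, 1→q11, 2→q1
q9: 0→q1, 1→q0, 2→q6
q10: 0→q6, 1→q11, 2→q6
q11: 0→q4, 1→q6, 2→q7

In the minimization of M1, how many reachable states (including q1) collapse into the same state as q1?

P0 = {q0,q1,q4,q6,q9,q10,q11} | {q2,q3,q5,q7,q8}.
On input 0, block {q0,q1,q4,q6,q9,q10,q11} splits into {q0,q4,q9,q10,q11} and {q1,q6}.
On input 0, block {q0,q4,q9,q10,q11} splits into {q0,q4,q11} and {q9,q10}.
Split {q0,q4,q11} by δ(·,1) → {q0,q11} and {q4}.
The partition is now stable with 5 blocks: {q0,q11} | {q2,q3,q5,q7,q8} | {q1,q6} | {q9,q10} | {q4}.
State q1 belongs to the block {q1,q6}, which has 2 states.

2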